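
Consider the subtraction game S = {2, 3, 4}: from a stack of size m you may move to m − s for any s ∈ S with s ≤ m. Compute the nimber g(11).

2

Grundy values for subtraction set {2, 3, 4}:
g(0) = mex{} = 0
g(1) = mex{} = 0
g(2) = mex{0} = 1
g(3) = mex{0} = 1
g(4) = mex{0,1} = 2
g(5) = mex{0,1} = 2
g(6) = mex{1,2} = 0
g(7) = mex{1,2} = 0
g(8) = mex{0,2} = 1
g(9) = mex{0,2} = 1
g(10) = mex{0,1} = 2
g(11) = mex{0,1} = 2
So g(11) = 2.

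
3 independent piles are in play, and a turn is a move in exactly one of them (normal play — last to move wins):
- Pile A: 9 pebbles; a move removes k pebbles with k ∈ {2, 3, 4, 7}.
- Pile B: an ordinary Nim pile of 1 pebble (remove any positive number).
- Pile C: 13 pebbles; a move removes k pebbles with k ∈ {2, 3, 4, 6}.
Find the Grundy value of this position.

7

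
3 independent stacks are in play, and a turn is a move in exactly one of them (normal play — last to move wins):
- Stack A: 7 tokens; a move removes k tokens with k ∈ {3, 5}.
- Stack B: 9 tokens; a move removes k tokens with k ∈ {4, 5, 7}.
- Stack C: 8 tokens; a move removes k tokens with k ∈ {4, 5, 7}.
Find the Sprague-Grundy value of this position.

2

For stack A, compute g(0), g(1), … with moves {3, 5}:
k:     0  1  2  3  4  5  6  7
g(k):  0  0  0  1  1  1  2  2
So g(7) = 2.
Build the Grundy sequence for stack B with g(k) = mex{g(k−s) : s ∈ {4, 5, 7}, s ≤ k}:
k:     0  1  2  3  4  5  6  7  8  9
g(k):  0  0  0  0  1  1  1  1  2  2
So g(9) = 2.
Build the Grundy sequence for stack C with g(k) = mex{g(k−s) : s ∈ {4, 5, 7}, s ≤ k}:
g(0) = mex{} = 0
g(1) = mex{} = 0
g(2) = mex{} = 0
g(3) = mex{} = 0
g(4) = mex{0} = 1
g(5) = mex{0} = 1
g(6) = mex{0} = 1
g(7) = mex{0} = 1
g(8) = mex{0,1} = 2
So g(8) = 2.
By the Sprague-Grundy theorem, the Grundy value of a sum of independent games is the XOR of the component values.
Combined value = 2 ⊕ 2 ⊕ 2 = 2.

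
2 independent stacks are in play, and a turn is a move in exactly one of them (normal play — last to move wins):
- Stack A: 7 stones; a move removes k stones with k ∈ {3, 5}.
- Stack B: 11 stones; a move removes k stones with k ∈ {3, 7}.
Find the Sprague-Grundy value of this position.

For stack A, compute g(0), g(1), … with moves {3, 5}:
g(0) = mex{} = 0
g(1) = mex{} = 0
g(2) = mex{} = 0
g(3) = mex{0} = 1
g(4) = mex{0} = 1
g(5) = mex{0} = 1
g(6) = mex{0,1} = 2
g(7) = mex{0,1} = 2
So g(7) = 2.
For stack B, compute g(0), g(1), … with moves {3, 7}:
k:     0  1  2  3  4  5  6  7  8  9 10 11
g(k):  0  0  0  1  1  1  0  2  2  1  0  0
So g(11) = 0.
By the Sprague-Grundy theorem, the Grundy value of a sum of independent games is the XOR of the component values.
Combined value = 2 XOR 0 = 2.

2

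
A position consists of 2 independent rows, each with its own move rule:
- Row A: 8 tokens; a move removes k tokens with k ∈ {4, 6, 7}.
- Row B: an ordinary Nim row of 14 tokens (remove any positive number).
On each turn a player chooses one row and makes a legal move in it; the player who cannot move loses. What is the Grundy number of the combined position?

12

Build the Grundy sequence for row A with g(k) = mex{g(k−s) : s ∈ {4, 6, 7}, s ≤ k}:
g(0) = mex{} = 0
g(1) = mex{} = 0
g(2) = mex{} = 0
g(3) = mex{} = 0
g(4) = mex{0} = 1
g(5) = mex{0} = 1
g(6) = mex{0} = 1
g(7) = mex{0} = 1
g(8) = mex{0,1} = 2
So g(8) = 2.
Row B is a plain Nim row of size 14, so its Grundy value is 14.
By the Sprague-Grundy theorem, the Grundy value of a sum of independent games is the XOR of the component values.
Combined value = 2 XOR 14 = 12.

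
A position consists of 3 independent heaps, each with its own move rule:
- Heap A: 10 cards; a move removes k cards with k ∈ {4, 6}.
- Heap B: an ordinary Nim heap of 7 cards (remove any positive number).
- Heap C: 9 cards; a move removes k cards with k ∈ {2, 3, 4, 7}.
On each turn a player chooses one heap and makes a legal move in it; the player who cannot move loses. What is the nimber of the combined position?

3

For heap A, compute g(0), g(1), … with moves {4, 6}:
g(0) = mex{} = 0
g(1) = mex{} = 0
g(2) = mex{} = 0
g(3) = mex{} = 0
g(4) = mex{0} = 1
g(5) = mex{0} = 1
g(6) = mex{0} = 1
g(7) = mex{0} = 1
g(8) = mex{0,1} = 2
g(9) = mex{0,1} = 2
g(10) = mex{1} = 0
So g(10) = 0.
Heap B is a plain Nim heap of size 7, so its Grundy value is 7.
Build the Grundy sequence for heap C with g(k) = mex{g(k−s) : s ∈ {2, 3, 4, 7}, s ≤ k}:
k:     0  1  2  3  4  5  6  7  8  9
g(k):  0  0  1  1  2  2  0  3  1  4
So g(9) = 4.
The value of a disjunctive sum is the nim-sum of the parts.
Combined value = 0 XOR 7 XOR 4 = 3.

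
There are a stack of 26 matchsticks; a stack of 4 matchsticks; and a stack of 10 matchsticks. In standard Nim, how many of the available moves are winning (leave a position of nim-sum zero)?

1

In binary:
  11010  (26)
  00100  (4)
  01010  (10)
  -----
  10100  (20)
The overall nim-sum is X = 20. A stack of size p has a winning move iff p XOR X < p (reduce it to p XOR X).
  26: 26 XOR 20 = 14 < 26 — winning move (to 14).
  4: 4 XOR 20 = 16 ≥ 4 — no move.
  10: 10 XOR 20 = 30 ≥ 10 — no move.
That gives 1 winning move.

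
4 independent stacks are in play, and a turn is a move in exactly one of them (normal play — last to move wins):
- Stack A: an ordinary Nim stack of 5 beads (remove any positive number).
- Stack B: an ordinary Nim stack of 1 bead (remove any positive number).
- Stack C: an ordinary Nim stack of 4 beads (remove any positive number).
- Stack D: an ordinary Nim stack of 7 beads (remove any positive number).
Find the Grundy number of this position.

Stack A is a plain Nim stack of size 5, so its Grundy value is 5.
Stack B is a plain Nim stack of size 1, so its Grundy value is 1.
Stack C is a plain Nim stack of size 4, so its Grundy value is 4.
Stack D is a plain Nim stack of size 7, so its Grundy value is 7.
The value of a disjunctive sum is the nim-sum of the parts.
Combined value = 5 XOR 1 XOR 4 XOR 7 = 7.

7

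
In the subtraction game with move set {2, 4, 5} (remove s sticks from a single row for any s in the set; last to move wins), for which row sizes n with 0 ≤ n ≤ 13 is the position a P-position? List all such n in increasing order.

0, 1, 7, 8

Grundy values for subtraction set {2, 4, 5}:
g(0) = mex{} = 0
g(1) = mex{} = 0
g(2) = mex{0} = 1
g(3) = mex{0} = 1
g(4) = mex{0,1} = 2
g(5) = mex{0,1} = 2
g(6) = mex{0,1,2} = 3
g(7) = mex{1,2} = 0
g(8) = mex{1,2,3} = 0
g(9) = mex{0,2} = 1
g(10) = mex{0,2,3} = 1
g(11) = mex{0,1,3} = 2
g(12) = mex{0,1} = 2
g(13) = mex{0,1,2} = 3
The P-positions (g = 0) in 0..13 are 0, 1, 7, 8.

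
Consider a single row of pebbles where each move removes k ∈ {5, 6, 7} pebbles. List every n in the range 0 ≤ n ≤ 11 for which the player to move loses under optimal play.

Compute g(0), g(1), … for moves {5, 6, 7}:
k:     0  1  2  3  4  5  6  7  8  9 10 11
g(k):  0  0  0  0  0  1  1  1  1  1  2  2
The P-positions (g = 0) in 0..11 are 0, 1, 2, 3, 4.

0, 1, 2, 3, 4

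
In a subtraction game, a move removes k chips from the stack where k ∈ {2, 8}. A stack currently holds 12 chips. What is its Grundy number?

1

Build the Grundy sequence with g(k) = mex{g(k−s) : s ∈ {2, 8}, s ≤ k}:
k:     0  1  2  3  4  5  6  7  8  9 10 11 12
g(k):  0  0  1  1  0  0  1  1  2  2  0  0  1
So g(12) = 1.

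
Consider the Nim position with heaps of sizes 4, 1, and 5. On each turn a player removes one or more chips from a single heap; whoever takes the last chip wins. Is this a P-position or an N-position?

P-position

Nim-sum: 4 XOR 1 XOR 5 = 0.
The nim-sum is 0, so this is a P-position: the player to move is in a losing position under optimal play.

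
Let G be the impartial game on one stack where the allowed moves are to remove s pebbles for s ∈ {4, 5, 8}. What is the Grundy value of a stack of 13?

Compute g(0), g(1), … for moves {4, 5, 8}:
g(0) = mex{} = 0
g(1) = mex{} = 0
g(2) = mex{} = 0
g(3) = mex{} = 0
g(4) = mex{0} = 1
g(5) = mex{0} = 1
g(6) = mex{0} = 1
g(7) = mex{0} = 1
g(8) = mex{0,1} = 2
g(9) = mex{0,1} = 2
g(10) = mex{0,1} = 2
g(11) = mex{0,1} = 2
g(12) = mex{1,2} = 0
g(13) = mex{1,2} = 0
So g(13) = 0.

0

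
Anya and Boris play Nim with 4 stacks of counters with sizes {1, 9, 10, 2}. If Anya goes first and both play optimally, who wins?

Compute the nim-sum pairwise:
1 ^ 9 = 8
8 ^ 10 = 2
2 ^ 2 = 0
The nim-sum is 0, so this is a P-position: the player to move is in a losing position under optimal play; Anya is about to move from it and so loses — Boris wins.

Boris wins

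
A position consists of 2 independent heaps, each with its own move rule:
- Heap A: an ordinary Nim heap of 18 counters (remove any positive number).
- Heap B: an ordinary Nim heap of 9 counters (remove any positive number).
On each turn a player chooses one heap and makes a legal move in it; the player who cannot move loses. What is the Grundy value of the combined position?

27

Heap A is a plain Nim heap of size 18, so its Grundy value is 18.
Heap B is a plain Nim heap of size 9, so its Grundy value is 9.
The value of a disjunctive sum is the nim-sum of the parts.
Combined value = 18 XOR 9 = 27.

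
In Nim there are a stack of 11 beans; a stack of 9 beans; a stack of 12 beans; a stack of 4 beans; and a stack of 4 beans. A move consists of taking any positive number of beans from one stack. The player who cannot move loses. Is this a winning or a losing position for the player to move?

Nim-sum: 11 ^ 9 ^ 12 ^ 4 ^ 4 = 14.
The nim-sum is 14 ≠ 0, so this is an N-position: the player to move can win.

Winning position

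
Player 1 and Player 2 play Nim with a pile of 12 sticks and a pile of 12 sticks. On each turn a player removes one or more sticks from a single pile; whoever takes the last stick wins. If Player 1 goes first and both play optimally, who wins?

Compute the nim-sum pairwise:
12 ⊕ 12 = 0
The nim-sum is 0, so this is a P-position: the player to move is in a losing position under optimal play; Player 1 is about to move from it and so loses — Player 2 wins.

Player 2 wins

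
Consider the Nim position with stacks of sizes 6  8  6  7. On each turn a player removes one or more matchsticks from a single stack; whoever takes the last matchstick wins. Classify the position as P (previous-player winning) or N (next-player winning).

N-position

Nim-sum: 6 XOR 8 XOR 6 XOR 7 = 15.
The nim-sum is 15 ≠ 0, so this is an N-position: the player to move can win.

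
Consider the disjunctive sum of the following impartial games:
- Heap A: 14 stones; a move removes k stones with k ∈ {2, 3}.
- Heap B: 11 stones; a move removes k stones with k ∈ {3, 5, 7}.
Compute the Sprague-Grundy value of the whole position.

For heap A, compute g(0), g(1), … with moves {2, 3}:
k:     0  1  2  3  4  5  6  7  8  9 10 11 12 13 14
g(k):  0  0  1  1  2  0  0  1  1  2  0  0  1  1  2
So g(14) = 2.
Grundy values for heap B (subtraction set {3, 5, 7}):
k:     0  1  2  3  4  5  6  7  8  9 10 11
g(k):  0  0  0  1  1  1  2  2  2  3  0  0
So g(11) = 0.
The value of a disjunctive sum is the nim-sum of the parts.
Combined value = 2 XOR 0 = 2.

2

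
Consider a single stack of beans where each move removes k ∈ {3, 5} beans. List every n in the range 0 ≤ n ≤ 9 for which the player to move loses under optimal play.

Grundy values for subtraction set {3, 5}:
k:     0  1  2  3  4  5  6  7  8  9
g(k):  0  0  0  1  1  1  2  2  0  0
The P-positions (g = 0) in 0..9 are 0, 1, 2, 8, 9.

0, 1, 2, 8, 9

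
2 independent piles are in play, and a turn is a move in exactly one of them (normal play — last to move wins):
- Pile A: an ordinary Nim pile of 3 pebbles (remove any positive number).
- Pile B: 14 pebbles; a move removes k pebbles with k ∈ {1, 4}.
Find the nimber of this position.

Pile A is a plain Nim pile of size 3, so its Grundy value is 3.
For pile B, compute g(0), g(1), … with moves {1, 4}:
g(0) = mex{} = 0
g(1) = mex{0} = 1
g(2) = mex{1} = 0
g(3) = mex{0} = 1
g(4) = mex{0,1} = 2
g(5) = mex{1,2} = 0
g(6) = mex{0} = 1
g(7) = mex{1} = 0
g(8) = mex{0,2} = 1
g(9) = mex{0,1} = 2
g(10) = mex{1,2} = 0
g(11) = mex{0} = 1
g(12) = mex{1} = 0
g(13) = mex{0,2} = 1
g(14) = mex{0,1} = 2
So g(14) = 2.
By the Sprague-Grundy theorem, the Grundy value of a sum of independent games is the XOR of the component values.
Combined value = 3 XOR 2 = 1.

1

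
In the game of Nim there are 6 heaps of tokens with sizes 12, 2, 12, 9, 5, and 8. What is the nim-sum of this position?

Compute the nim-sum pairwise:
12 XOR 2 = 14
14 XOR 12 = 2
2 XOR 9 = 11
11 XOR 5 = 14
14 XOR 8 = 6

6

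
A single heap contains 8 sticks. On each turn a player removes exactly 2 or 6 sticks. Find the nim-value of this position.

Compute g(0), g(1), … for moves {2, 6}:
g(0) = mex{} = 0
g(1) = mex{} = 0
g(2) = mex{0} = 1
g(3) = mex{0} = 1
g(4) = mex{1} = 0
g(5) = mex{1} = 0
g(6) = mex{0} = 1
g(7) = mex{0} = 1
g(8) = mex{1} = 0
So g(8) = 0.

0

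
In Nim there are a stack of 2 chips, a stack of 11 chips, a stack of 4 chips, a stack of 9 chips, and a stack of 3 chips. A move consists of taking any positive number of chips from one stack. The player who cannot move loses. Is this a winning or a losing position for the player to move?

Nim-sum: 2 ⊕ 11 ⊕ 4 ⊕ 9 ⊕ 3 = 7.
The nim-sum is 7 ≠ 0, so this is an N-position: the player to move can win.

Winning position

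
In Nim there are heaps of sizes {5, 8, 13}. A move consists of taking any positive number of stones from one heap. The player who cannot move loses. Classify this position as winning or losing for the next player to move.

Losing position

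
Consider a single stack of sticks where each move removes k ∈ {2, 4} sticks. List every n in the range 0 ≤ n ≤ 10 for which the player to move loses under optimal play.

0, 1, 6, 7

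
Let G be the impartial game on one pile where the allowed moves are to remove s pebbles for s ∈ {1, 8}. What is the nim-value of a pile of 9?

0

Build the Grundy sequence with g(k) = mex{g(k−s) : s ∈ {1, 8}, s ≤ k}:
k:     0  1  2  3  4  5  6  7  8  9
g(k):  0  1  0  1  0  1  0  1  2  0
So g(9) = 0.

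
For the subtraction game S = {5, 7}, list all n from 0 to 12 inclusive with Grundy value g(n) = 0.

Compute g(0), g(1), … for moves {5, 7}:
k:     0  1  2  3  4  5  6  7  8  9 10 11 12
g(k):  0  0  0  0  0  1  1  1  1  1  2  2  0
The P-positions (g = 0) in 0..12 are 0, 1, 2, 3, 4, 12.

0, 1, 2, 3, 4, 12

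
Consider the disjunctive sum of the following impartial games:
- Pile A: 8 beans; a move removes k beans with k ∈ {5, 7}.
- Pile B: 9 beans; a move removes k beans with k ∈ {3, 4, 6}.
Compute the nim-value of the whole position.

For pile A, compute g(0), g(1), … with moves {5, 7}:
g(0) = mex{} = 0
g(1) = mex{} = 0
g(2) = mex{} = 0
g(3) = mex{} = 0
g(4) = mex{} = 0
g(5) = mex{0} = 1
g(6) = mex{0} = 1
g(7) = mex{0} = 1
g(8) = mex{0} = 1
So g(8) = 1.
Build the Grundy sequence for pile B with g(k) = mex{g(k−s) : s ∈ {3, 4, 6}, s ≤ k}:
k:     0  1  2  3  4  5  6  7  8  9
g(k):  0  0  0  1  1  1  2  2  2  0
So g(9) = 0.
By the Sprague-Grundy theorem, the Grundy value of a sum of independent games is the XOR of the component values.
Combined value = 1 XOR 0 = 1.

1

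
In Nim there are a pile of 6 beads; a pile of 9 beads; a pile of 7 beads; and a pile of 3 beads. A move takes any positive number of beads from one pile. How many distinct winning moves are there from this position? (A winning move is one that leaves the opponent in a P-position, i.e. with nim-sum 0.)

In binary:
  0110  (6)
  1001  (9)
  0111  (7)
  0011  (3)
  ----
  1011  (11)
The overall nim-sum is X = 11. A pile of size p has a winning move iff p XOR X < p (reduce it to p XOR X).
  6: 6 XOR 11 = 13 ≥ 6 — no move.
  9: 9 XOR 11 = 2 < 9 — winning move (to 2).
  7: 7 XOR 11 = 12 ≥ 7 — no move.
  3: 3 XOR 11 = 8 ≥ 3 — no move.
That gives 1 winning move.

1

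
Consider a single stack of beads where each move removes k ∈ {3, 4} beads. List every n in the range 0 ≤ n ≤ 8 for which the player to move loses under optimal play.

0, 1, 2, 7, 8

Build the Grundy sequence with g(k) = mex{g(k−s) : s ∈ {3, 4}, s ≤ k}:
k:     0  1  2  3  4  5  6  7  8
g(k):  0  0  0  1  1  1  2  0  0
The P-positions (g = 0) in 0..8 are 0, 1, 2, 7, 8.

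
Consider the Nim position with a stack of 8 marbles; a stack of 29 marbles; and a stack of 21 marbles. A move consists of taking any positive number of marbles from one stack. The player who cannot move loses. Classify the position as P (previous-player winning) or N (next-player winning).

In binary:
  01000  (8)
  11101  (29)
  10101  (21)
  -----
  00000  (0)
The nim-sum is 0, so this is a P-position: the player to move is in a losing position under optimal play.

P-position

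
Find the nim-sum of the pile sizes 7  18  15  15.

21

Write each in binary and XOR column by column:
  00111  (7)
  10010  (18)
  01111  (15)
  01111  (15)
  -----
  10101  (21)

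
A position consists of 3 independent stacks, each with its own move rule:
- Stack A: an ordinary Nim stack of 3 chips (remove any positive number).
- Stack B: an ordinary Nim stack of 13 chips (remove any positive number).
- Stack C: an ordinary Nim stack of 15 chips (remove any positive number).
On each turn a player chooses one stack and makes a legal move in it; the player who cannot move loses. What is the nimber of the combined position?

Stack A is a plain Nim stack of size 3, so its Grundy value is 3.
Stack B is a plain Nim stack of size 13, so its Grundy value is 13.
Stack C is a plain Nim stack of size 15, so its Grundy value is 15.
By the Sprague-Grundy theorem, the Grundy value of a sum of independent games is the XOR of the component values.
Combined value = 3 XOR 13 XOR 15 = 1.

1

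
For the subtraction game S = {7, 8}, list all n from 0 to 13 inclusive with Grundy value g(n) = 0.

0, 1, 2, 3, 4, 5, 6

Build the Grundy sequence with g(k) = mex{g(k−s) : s ∈ {7, 8}, s ≤ k}:
k:     0  1  2  3  4  5  6  7  8  9 10 11 12 13
g(k):  0  0  0  0  0  0  0  1  1  1  1  1  1  1
The P-positions (g = 0) in 0..13 are 0, 1, 2, 3, 4, 5, 6.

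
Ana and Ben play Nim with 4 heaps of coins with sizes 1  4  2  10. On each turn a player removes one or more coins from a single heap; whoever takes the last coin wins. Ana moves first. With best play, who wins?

Ana wins

Nim-sum: 1 XOR 4 XOR 2 XOR 10 = 13.
The nim-sum is 13 ≠ 0, so this is an N-position: the player to move can win; Ana has a winning move.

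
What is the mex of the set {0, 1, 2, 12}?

3

The values 0, 1, 2 are all present; 3 is the first non-negative integer missing from the set.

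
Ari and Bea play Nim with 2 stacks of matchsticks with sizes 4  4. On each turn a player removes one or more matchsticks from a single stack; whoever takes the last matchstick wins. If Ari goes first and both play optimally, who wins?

Nim-sum: 4 ⊕ 4 = 0.
The nim-sum is 0, so this is a P-position: the player to move is in a losing position under optimal play; Ari is about to move from it and so loses — Bea wins.

Bea wins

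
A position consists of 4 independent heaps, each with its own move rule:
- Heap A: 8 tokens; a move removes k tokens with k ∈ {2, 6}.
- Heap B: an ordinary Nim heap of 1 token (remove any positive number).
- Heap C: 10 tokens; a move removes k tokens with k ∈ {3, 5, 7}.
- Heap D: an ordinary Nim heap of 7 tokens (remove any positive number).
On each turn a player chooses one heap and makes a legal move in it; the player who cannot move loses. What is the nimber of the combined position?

6

Grundy values for heap A (subtraction set {2, 6}):
g(0) = mex{} = 0
g(1) = mex{} = 0
g(2) = mex{0} = 1
g(3) = mex{0} = 1
g(4) = mex{1} = 0
g(5) = mex{1} = 0
g(6) = mex{0} = 1
g(7) = mex{0} = 1
g(8) = mex{1} = 0
So g(8) = 0.
Heap B is a plain Nim heap of size 1, so its Grundy value is 1.
Build the Grundy sequence for heap C with g(k) = mex{g(k−s) : s ∈ {3, 5, 7}, s ≤ k}:
g(0) = mex{} = 0
g(1) = mex{} = 0
g(2) = mex{} = 0
g(3) = mex{0} = 1
g(4) = mex{0} = 1
g(5) = mex{0} = 1
g(6) = mex{0,1} = 2
g(7) = mex{0,1} = 2
g(8) = mex{0,1} = 2
g(9) = mex{0,1,2} = 3
g(10) = mex{1,2} = 0
So g(10) = 0.
Heap D is a plain Nim heap of size 7, so its Grundy value is 7.
The value of a disjunctive sum is the nim-sum of the parts.
Combined value = 0 ⊕ 1 ⊕ 0 ⊕ 7 = 6.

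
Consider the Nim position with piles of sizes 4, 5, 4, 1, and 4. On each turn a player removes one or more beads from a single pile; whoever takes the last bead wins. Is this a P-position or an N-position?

P-position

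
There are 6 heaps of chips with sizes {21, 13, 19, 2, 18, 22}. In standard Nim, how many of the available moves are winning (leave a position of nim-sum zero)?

Nim-sum: 21 ⊕ 13 ⊕ 19 ⊕ 2 ⊕ 18 ⊕ 22 = 13.
The overall nim-sum is X = 13. A heap of size p has a winning move iff p XOR X < p (reduce it to p XOR X).
  21: 21 XOR 13 = 24 ≥ 21 — no move.
  13: 13 XOR 13 = 0 < 13 — winning move (to 0).
  19: 19 XOR 13 = 30 ≥ 19 — no move.
  2: 2 XOR 13 = 15 ≥ 2 — no move.
  18: 18 XOR 13 = 31 ≥ 18 — no move.
  22: 22 XOR 13 = 27 ≥ 22 — no move.
That gives 1 winning move.

1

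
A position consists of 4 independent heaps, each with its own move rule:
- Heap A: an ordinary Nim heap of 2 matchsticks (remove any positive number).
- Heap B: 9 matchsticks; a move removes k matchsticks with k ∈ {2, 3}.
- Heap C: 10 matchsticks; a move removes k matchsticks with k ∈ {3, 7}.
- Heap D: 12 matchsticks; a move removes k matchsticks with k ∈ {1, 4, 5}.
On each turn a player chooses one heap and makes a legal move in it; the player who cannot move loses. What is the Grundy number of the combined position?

2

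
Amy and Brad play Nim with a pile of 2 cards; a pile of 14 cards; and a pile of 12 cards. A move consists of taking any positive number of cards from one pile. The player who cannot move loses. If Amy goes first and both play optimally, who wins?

Nim-sum: 2 ^ 14 ^ 12 = 0.
The nim-sum is 0, so this is a P-position: the player to move is in a losing position under optimal play; Amy is about to move from it and so loses — Brad wins.

Brad wins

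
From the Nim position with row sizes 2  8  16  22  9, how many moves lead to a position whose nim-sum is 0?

1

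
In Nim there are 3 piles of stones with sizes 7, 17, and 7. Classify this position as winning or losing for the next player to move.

Winning position

Compute the nim-sum pairwise:
7 ^ 17 = 22
22 ^ 7 = 17
The nim-sum is 17 ≠ 0, so this is an N-position: the player to move can win.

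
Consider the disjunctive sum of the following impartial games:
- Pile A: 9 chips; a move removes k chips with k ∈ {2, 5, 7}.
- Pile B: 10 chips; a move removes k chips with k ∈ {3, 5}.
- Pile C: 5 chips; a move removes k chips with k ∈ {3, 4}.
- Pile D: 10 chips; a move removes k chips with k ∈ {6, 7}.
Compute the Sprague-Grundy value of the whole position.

Grundy values for pile A (subtraction set {2, 5, 7}):
g(0) = mex{} = 0
g(1) = mex{} = 0
g(2) = mex{0} = 1
g(3) = mex{0} = 1
g(4) = mex{1} = 0
g(5) = mex{0,1} = 2
g(6) = mex{0} = 1
g(7) = mex{0,1,2} = 3
g(8) = mex{0,1} = 2
g(9) = mex{0,1,3} = 2
So g(9) = 2.
For pile B, compute g(0), g(1), … with moves {3, 5}:
g(0) = mex{} = 0
g(1) = mex{} = 0
g(2) = mex{} = 0
g(3) = mex{0} = 1
g(4) = mex{0} = 1
g(5) = mex{0} = 1
g(6) = mex{0,1} = 2
g(7) = mex{0,1} = 2
g(8) = mex{1} = 0
g(9) = mex{1,2} = 0
g(10) = mex{1,2} = 0
So g(10) = 0.
Grundy values for pile C (subtraction set {3, 4}):
g(0) = mex{} = 0
g(1) = mex{} = 0
g(2) = mex{} = 0
g(3) = mex{0} = 1
g(4) = mex{0} = 1
g(5) = mex{0} = 1
So g(5) = 1.
Build the Grundy sequence for pile D with g(k) = mex{g(k−s) : s ∈ {6, 7}, s ≤ k}:
g(0) = mex{} = 0
g(1) = mex{} = 0
g(2) = mex{} = 0
g(3) = mex{} = 0
g(4) = mex{} = 0
g(5) = mex{} = 0
g(6) = mex{0} = 1
g(7) = mex{0} = 1
g(8) = mex{0} = 1
g(9) = mex{0} = 1
g(10) = mex{0} = 1
So g(10) = 1.
The value of a disjunctive sum is the nim-sum of the parts.
Combined value = 2 XOR 0 XOR 1 XOR 1 = 2.

2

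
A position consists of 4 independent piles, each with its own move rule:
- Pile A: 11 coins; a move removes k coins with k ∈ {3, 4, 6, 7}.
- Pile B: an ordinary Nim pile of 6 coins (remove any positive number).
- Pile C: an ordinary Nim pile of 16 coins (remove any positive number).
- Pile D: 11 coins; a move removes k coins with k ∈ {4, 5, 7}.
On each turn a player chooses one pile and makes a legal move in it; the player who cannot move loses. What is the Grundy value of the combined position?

For pile A, compute g(0), g(1), … with moves {3, 4, 6, 7}:
g(0) = mex{} = 0
g(1) = mex{} = 0
g(2) = mex{} = 0
g(3) = mex{0} = 1
g(4) = mex{0} = 1
g(5) = mex{0} = 1
g(6) = mex{0,1} = 2
g(7) = mex{0,1} = 2
g(8) = mex{0,1} = 2
g(9) = mex{0,1,2} = 3
g(10) = mex{1,2} = 0
g(11) = mex{1,2} = 0
So g(11) = 0.
Pile B is a plain Nim pile of size 6, so its Grundy value is 6.
Pile C is a plain Nim pile of size 16, so its Grundy value is 16.
Grundy values for pile D (subtraction set {4, 5, 7}):
k:     0  1  2  3  4  5  6  7  8  9 10 11
g(k):  0  0  0  0  1  1  1  1  2  2  2  0
So g(11) = 0.
The value of a disjunctive sum is the nim-sum of the parts.
Combined value = 0 ⊕ 6 ⊕ 16 ⊕ 0 = 22.

22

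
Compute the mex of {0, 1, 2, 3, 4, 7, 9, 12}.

The values 0, 1, 2, 3, 4 are all present; 5 is the first non-negative integer missing from the set.

5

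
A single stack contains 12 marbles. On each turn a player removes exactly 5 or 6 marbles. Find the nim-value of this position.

Grundy values for subtraction set {5, 6}:
g(0) = mex{} = 0
g(1) = mex{} = 0
g(2) = mex{} = 0
g(3) = mex{} = 0
g(4) = mex{} = 0
g(5) = mex{0} = 1
g(6) = mex{0} = 1
g(7) = mex{0} = 1
g(8) = mex{0} = 1
g(9) = mex{0} = 1
g(10) = mex{0,1} = 2
g(11) = mex{1} = 0
g(12) = mex{1} = 0
So g(12) = 0.

0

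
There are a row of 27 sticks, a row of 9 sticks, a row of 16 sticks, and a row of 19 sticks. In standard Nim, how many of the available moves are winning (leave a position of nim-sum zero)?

3

Compute the nim-sum pairwise:
27 ⊕ 9 = 18
18 ⊕ 16 = 2
2 ⊕ 19 = 17
The overall nim-sum is X = 17. A row of size p has a winning move iff p XOR X < p (reduce it to p XOR X).
  27: 27 XOR 17 = 10 < 27 — winning move (to 10).
  9: 9 XOR 17 = 24 ≥ 9 — no move.
  16: 16 XOR 17 = 1 < 16 — winning move (to 1).
  19: 19 XOR 17 = 2 < 19 — winning move (to 2).
That gives 3 winning moves.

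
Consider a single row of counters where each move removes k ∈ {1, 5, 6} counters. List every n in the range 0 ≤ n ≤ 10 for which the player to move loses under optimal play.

0, 2, 4

Grundy values for subtraction set {1, 5, 6}:
k:     0  1  2  3  4  5  6  7  8  9 10
g(k):  0  1  0  1  0  1  2  3  2  3  2
The P-positions (g = 0) in 0..10 are 0, 2, 4.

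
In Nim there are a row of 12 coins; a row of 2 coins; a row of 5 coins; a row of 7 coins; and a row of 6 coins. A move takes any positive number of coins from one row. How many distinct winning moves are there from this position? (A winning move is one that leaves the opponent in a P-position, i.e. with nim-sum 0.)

1

Bitwise XOR of the heap sizes:
  1100  (12)
  0010  (2)
  0101  (5)
  0111  (7)
  0110  (6)
  ----
  1010  (10)
The overall nim-sum is X = 10. A row of size p has a winning move iff p XOR X < p (reduce it to p XOR X).
  12: 12 XOR 10 = 6 < 12 — winning move (to 6).
  2: 2 XOR 10 = 8 ≥ 2 — no move.
  5: 5 XOR 10 = 15 ≥ 5 — no move.
  7: 7 XOR 10 = 13 ≥ 7 — no move.
  6: 6 XOR 10 = 12 ≥ 6 — no move.
That gives 1 winning move.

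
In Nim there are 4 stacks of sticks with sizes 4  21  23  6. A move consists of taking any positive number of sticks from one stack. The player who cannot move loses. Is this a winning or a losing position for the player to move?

Losing position

In binary:
  00100  (4)
  10101  (21)
  10111  (23)
  00110  (6)
  -----
  00000  (0)
The nim-sum is 0, so this is a P-position: the player to move is in a losing position under optimal play.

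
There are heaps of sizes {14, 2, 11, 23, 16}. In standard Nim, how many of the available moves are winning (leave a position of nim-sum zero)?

0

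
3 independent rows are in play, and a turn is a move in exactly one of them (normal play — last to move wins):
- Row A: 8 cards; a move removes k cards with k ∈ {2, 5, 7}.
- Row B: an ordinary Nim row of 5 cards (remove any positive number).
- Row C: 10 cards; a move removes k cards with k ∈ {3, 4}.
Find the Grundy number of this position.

6

Build the Grundy sequence for row A with g(k) = mex{g(k−s) : s ∈ {2, 5, 7}, s ≤ k}:
g(0) = mex{} = 0
g(1) = mex{} = 0
g(2) = mex{0} = 1
g(3) = mex{0} = 1
g(4) = mex{1} = 0
g(5) = mex{0,1} = 2
g(6) = mex{0} = 1
g(7) = mex{0,1,2} = 3
g(8) = mex{0,1} = 2
So g(8) = 2.
Row B is a plain Nim row of size 5, so its Grundy value is 5.
Grundy values for row C (subtraction set {3, 4}):
g(0) = mex{} = 0
g(1) = mex{} = 0
g(2) = mex{} = 0
g(3) = mex{0} = 1
g(4) = mex{0} = 1
g(5) = mex{0} = 1
g(6) = mex{0,1} = 2
g(7) = mex{1} = 0
g(8) = mex{1} = 0
g(9) = mex{1,2} = 0
g(10) = mex{0,2} = 1
So g(10) = 1.
By the Sprague-Grundy theorem, the Grundy value of a sum of independent games is the XOR of the component values.
Combined value = 2 XOR 5 XOR 1 = 6.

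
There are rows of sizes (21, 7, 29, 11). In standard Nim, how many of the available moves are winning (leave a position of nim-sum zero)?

3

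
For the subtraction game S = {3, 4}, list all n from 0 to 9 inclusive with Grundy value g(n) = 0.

Grundy values for subtraction set {3, 4}:
g(0) = mex{} = 0
g(1) = mex{} = 0
g(2) = mex{} = 0
g(3) = mex{0} = 1
g(4) = mex{0} = 1
g(5) = mex{0} = 1
g(6) = mex{0,1} = 2
g(7) = mex{1} = 0
g(8) = mex{1} = 0
g(9) = mex{1,2} = 0
The P-positions (g = 0) in 0..9 are 0, 1, 2, 7, 8, 9.

0, 1, 2, 7, 8, 9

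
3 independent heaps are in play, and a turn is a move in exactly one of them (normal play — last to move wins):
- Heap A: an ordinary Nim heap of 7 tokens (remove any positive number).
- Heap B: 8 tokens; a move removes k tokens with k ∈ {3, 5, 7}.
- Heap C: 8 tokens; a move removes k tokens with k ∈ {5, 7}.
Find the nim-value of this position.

4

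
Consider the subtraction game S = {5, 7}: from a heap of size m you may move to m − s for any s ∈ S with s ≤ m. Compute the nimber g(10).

2

Compute g(0), g(1), … for moves {5, 7}:
g(0) = mex{} = 0
g(1) = mex{} = 0
g(2) = mex{} = 0
g(3) = mex{} = 0
g(4) = mex{} = 0
g(5) = mex{0} = 1
g(6) = mex{0} = 1
g(7) = mex{0} = 1
g(8) = mex{0} = 1
g(9) = mex{0} = 1
g(10) = mex{0,1} = 2
So g(10) = 2.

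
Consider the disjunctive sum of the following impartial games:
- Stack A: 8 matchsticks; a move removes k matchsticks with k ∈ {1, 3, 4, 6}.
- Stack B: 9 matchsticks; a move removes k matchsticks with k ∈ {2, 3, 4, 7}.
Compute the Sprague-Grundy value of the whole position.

5

Build the Grundy sequence for stack A with g(k) = mex{g(k−s) : s ∈ {1, 3, 4, 6}, s ≤ k}:
g(0) = mex{} = 0
g(1) = mex{0} = 1
g(2) = mex{1} = 0
g(3) = mex{0} = 1
g(4) = mex{0,1} = 2
g(5) = mex{0,1,2} = 3
g(6) = mex{0,1,3} = 2
g(7) = mex{1,2} = 0
g(8) = mex{0,2,3} = 1
So g(8) = 1.
Build the Grundy sequence for stack B with g(k) = mex{g(k−s) : s ∈ {2, 3, 4, 7}, s ≤ k}:
k:     0  1  2  3  4  5  6  7  8  9
g(k):  0  0  1  1  2  2  0  3  1  4
So g(9) = 4.
The value of a disjunctive sum is the nim-sum of the parts.
Combined value = 1 ⊕ 4 = 5.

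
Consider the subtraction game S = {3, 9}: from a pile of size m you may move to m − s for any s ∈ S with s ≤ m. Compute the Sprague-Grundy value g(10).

1

Grundy values for subtraction set {3, 9}:
k:     0  1  2  3  4  5  6  7  8  9 10
g(k):  0  0  0  1  1  1  0  0  0  1  1
So g(10) = 1.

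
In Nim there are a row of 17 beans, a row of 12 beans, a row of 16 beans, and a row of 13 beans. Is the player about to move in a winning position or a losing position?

Losing position

Compute the nim-sum pairwise:
17 XOR 12 = 29
29 XOR 16 = 13
13 XOR 13 = 0
The nim-sum is 0, so this is a P-position: the player to move is in a losing position under optimal play.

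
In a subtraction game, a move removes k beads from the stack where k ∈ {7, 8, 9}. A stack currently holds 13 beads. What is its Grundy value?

1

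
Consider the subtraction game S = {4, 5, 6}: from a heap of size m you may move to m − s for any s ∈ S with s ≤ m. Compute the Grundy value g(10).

Compute g(0), g(1), … for moves {4, 5, 6}:
g(0) = mex{} = 0
g(1) = mex{} = 0
g(2) = mex{} = 0
g(3) = mex{} = 0
g(4) = mex{0} = 1
g(5) = mex{0} = 1
g(6) = mex{0} = 1
g(7) = mex{0} = 1
g(8) = mex{0,1} = 2
g(9) = mex{0,1} = 2
g(10) = mex{1} = 0
So g(10) = 0.

0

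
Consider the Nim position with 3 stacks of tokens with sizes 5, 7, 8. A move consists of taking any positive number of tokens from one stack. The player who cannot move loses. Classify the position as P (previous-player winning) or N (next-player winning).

Bitwise XOR of the heap sizes:
  0101  (5)
  0111  (7)
  1000  (8)
  ----
  1010  (10)
The nim-sum is 10 ≠ 0, so this is an N-position: the player to move can win.

N-position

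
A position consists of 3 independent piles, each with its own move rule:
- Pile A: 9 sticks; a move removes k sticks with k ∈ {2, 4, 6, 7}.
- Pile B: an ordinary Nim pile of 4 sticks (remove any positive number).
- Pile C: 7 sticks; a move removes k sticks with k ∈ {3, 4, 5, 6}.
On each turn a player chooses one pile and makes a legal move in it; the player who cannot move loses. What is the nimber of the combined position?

For pile A, compute g(0), g(1), … with moves {2, 4, 6, 7}:
k:     0  1  2  3  4  5  6  7  8  9
g(k):  0  0  1  1  2  2  3  3  4  0
So g(9) = 0.
Pile B is a plain Nim pile of size 4, so its Grundy value is 4.
Grundy values for pile C (subtraction set {3, 4, 5, 6}):
g(0) = mex{} = 0
g(1) = mex{} = 0
g(2) = mex{} = 0
g(3) = mex{0} = 1
g(4) = mex{0} = 1
g(5) = mex{0} = 1
g(6) = mex{0,1} = 2
g(7) = mex{0,1} = 2
So g(7) = 2.
By the Sprague-Grundy theorem, the Grundy value of a sum of independent games is the XOR of the component values.
Combined value = 0 XOR 4 XOR 2 = 6.

6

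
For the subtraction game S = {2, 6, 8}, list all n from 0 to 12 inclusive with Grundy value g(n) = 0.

0, 1, 4, 5

Build the Grundy sequence with g(k) = mex{g(k−s) : s ∈ {2, 6, 8}, s ≤ k}:
g(0) = mex{} = 0
g(1) = mex{} = 0
g(2) = mex{0} = 1
g(3) = mex{0} = 1
g(4) = mex{1} = 0
g(5) = mex{1} = 0
g(6) = mex{0} = 1
g(7) = mex{0} = 1
g(8) = mex{0,1} = 2
g(9) = mex{0,1} = 2
g(10) = mex{0,1,2} = 3
g(11) = mex{0,1,2} = 3
g(12) = mex{0,1,3} = 2
The P-positions (g = 0) in 0..12 are 0, 1, 4, 5.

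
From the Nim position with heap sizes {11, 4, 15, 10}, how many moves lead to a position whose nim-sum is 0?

3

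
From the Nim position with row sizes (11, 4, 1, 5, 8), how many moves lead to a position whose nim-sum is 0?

1

Compute the nim-sum pairwise:
11 ^ 4 = 15
15 ^ 1 = 14
14 ^ 5 = 11
11 ^ 8 = 3
The overall nim-sum is X = 3. A row of size p has a winning move iff p XOR X < p (reduce it to p XOR X).
  11: 11 XOR 3 = 8 < 11 — winning move (to 8).
  4: 4 XOR 3 = 7 ≥ 4 — no move.
  1: 1 XOR 3 = 2 ≥ 1 — no move.
  5: 5 XOR 3 = 6 ≥ 5 — no move.
  8: 8 XOR 3 = 11 ≥ 8 — no move.
That gives 1 winning move.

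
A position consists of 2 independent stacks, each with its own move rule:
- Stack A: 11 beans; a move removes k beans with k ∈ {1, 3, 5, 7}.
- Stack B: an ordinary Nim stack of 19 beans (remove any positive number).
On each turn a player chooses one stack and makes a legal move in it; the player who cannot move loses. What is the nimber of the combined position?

For stack A, compute g(0), g(1), … with moves {1, 3, 5, 7}:
g(0) = mex{} = 0
g(1) = mex{0} = 1
g(2) = mex{1} = 0
g(3) = mex{0} = 1
g(4) = mex{1} = 0
g(5) = mex{0} = 1
g(6) = mex{1} = 0
g(7) = mex{0} = 1
g(8) = mex{1} = 0
g(9) = mex{0} = 1
g(10) = mex{1} = 0
g(11) = mex{0} = 1
So g(11) = 1.
Stack B is a plain Nim stack of size 19, so its Grundy value is 19.
The value of a disjunctive sum is the nim-sum of the parts.
Combined value = 1 ⊕ 19 = 18.

18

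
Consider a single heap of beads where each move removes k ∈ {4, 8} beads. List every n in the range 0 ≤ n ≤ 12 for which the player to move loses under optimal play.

Build the Grundy sequence with g(k) = mex{g(k−s) : s ∈ {4, 8}, s ≤ k}:
k:     0  1  2  3  4  5  6  7  8  9 10 11 12
g(k):  0  0  0  0  1  1  1  1  2  2  2  2  0
The P-positions (g = 0) in 0..12 are 0, 1, 2, 3, 12.

0, 1, 2, 3, 12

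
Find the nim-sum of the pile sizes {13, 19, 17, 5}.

10

Write each in binary and XOR column by column:
  01101  (13)
  10011  (19)
  10001  (17)
  00101  (5)
  -----
  01010  (10)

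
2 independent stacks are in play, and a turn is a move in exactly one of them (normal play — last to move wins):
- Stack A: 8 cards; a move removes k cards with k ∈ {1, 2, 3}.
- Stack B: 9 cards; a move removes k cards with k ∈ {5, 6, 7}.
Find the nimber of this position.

For stack A, compute g(0), g(1), … with moves {1, 2, 3}:
g(0) = mex{} = 0
g(1) = mex{0} = 1
g(2) = mex{0,1} = 2
g(3) = mex{0,1,2} = 3
g(4) = mex{1,2,3} = 0
g(5) = mex{0,2,3} = 1
g(6) = mex{0,1,3} = 2
g(7) = mex{0,1,2} = 3
g(8) = mex{1,2,3} = 0
So g(8) = 0.
Build the Grundy sequence for stack B with g(k) = mex{g(k−s) : s ∈ {5, 6, 7}, s ≤ k}:
k:     0  1  2  3  4  5  6  7  8  9
g(k):  0  0  0  0  0  1  1  1  1  1
So g(9) = 1.
The value of a disjunctive sum is the nim-sum of the parts.
Combined value = 0 ⊕ 1 = 1.

1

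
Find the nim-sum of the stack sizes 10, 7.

13

Nim-sum: 10 XOR 7 = 13.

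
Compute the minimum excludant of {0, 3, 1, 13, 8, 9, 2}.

4

The values 0, 1, 2, 3 are all present; 4 is the first non-negative integer missing from the set.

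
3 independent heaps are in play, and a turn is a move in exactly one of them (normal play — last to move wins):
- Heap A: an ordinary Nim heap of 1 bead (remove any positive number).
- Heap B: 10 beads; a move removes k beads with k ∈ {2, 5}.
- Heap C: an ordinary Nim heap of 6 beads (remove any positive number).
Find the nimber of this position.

6

Heap A is a plain Nim heap of size 1, so its Grundy value is 1.
Grundy values for heap B (subtraction set {2, 5}):
g(0) = mex{} = 0
g(1) = mex{} = 0
g(2) = mex{0} = 1
g(3) = mex{0} = 1
g(4) = mex{1} = 0
g(5) = mex{0,1} = 2
g(6) = mex{0} = 1
g(7) = mex{1,2} = 0
g(8) = mex{1} = 0
g(9) = mex{0} = 1
g(10) = mex{0,2} = 1
So g(10) = 1.
Heap C is a plain Nim heap of size 6, so its Grundy value is 6.
By the Sprague-Grundy theorem, the Grundy value of a sum of independent games is the XOR of the component values.
Combined value = 1 XOR 1 XOR 6 = 6.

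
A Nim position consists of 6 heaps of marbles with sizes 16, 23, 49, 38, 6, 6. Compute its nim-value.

Write each in binary and XOR column by column:
  010000  (16)
  010111  (23)
  110001  (49)
  100110  (38)
  000110  (6)
  000110  (6)
  ------
  010000  (16)

16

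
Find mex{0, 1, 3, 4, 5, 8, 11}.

2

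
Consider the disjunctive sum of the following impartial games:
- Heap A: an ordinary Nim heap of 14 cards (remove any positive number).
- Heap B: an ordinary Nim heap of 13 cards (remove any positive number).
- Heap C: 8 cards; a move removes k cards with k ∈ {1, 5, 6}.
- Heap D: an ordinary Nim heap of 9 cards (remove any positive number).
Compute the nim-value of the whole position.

8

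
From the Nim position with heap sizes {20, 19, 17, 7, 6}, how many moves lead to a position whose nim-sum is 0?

Nim-sum: 20 XOR 19 XOR 17 XOR 7 XOR 6 = 23.
The overall nim-sum is X = 23. A heap of size p has a winning move iff p XOR X < p (reduce it to p XOR X).
  20: 20 XOR 23 = 3 < 20 — winning move (to 3).
  19: 19 XOR 23 = 4 < 19 — winning move (to 4).
  17: 17 XOR 23 = 6 < 17 — winning move (to 6).
  7: 7 XOR 23 = 16 ≥ 7 — no move.
  6: 6 XOR 23 = 17 ≥ 6 — no move.
That gives 3 winning moves.

3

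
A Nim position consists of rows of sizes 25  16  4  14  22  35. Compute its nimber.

54

Bitwise XOR of the heap sizes:
  011001  (25)
  010000  (16)
  000100  (4)
  001110  (14)
  010110  (22)
  100011  (35)
  ------
  110110  (54)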